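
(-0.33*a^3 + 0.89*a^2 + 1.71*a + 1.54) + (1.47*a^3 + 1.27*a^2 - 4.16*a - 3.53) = 1.14*a^3 + 2.16*a^2 - 2.45*a - 1.99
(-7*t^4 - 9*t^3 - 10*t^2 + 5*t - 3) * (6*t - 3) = -42*t^5 - 33*t^4 - 33*t^3 + 60*t^2 - 33*t + 9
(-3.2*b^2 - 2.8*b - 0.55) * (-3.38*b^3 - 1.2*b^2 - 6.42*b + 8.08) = 10.816*b^5 + 13.304*b^4 + 25.763*b^3 - 7.22*b^2 - 19.093*b - 4.444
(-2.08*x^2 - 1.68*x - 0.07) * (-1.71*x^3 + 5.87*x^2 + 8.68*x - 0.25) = 3.5568*x^5 - 9.3368*x^4 - 27.7963*x^3 - 14.4733*x^2 - 0.1876*x + 0.0175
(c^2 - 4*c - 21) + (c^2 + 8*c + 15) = 2*c^2 + 4*c - 6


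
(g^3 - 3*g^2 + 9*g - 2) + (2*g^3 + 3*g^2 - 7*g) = 3*g^3 + 2*g - 2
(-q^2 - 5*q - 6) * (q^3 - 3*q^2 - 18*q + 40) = -q^5 - 2*q^4 + 27*q^3 + 68*q^2 - 92*q - 240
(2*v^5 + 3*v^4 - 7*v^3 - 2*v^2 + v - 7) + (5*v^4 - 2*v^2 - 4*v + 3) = 2*v^5 + 8*v^4 - 7*v^3 - 4*v^2 - 3*v - 4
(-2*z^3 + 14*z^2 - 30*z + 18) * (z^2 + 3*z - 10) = -2*z^5 + 8*z^4 + 32*z^3 - 212*z^2 + 354*z - 180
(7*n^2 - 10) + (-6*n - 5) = 7*n^2 - 6*n - 15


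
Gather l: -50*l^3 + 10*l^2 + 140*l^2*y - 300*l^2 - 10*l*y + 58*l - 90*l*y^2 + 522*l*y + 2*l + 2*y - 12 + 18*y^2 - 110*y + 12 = -50*l^3 + l^2*(140*y - 290) + l*(-90*y^2 + 512*y + 60) + 18*y^2 - 108*y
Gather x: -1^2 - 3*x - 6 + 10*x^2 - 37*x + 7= 10*x^2 - 40*x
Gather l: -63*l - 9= -63*l - 9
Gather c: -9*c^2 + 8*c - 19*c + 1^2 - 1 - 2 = -9*c^2 - 11*c - 2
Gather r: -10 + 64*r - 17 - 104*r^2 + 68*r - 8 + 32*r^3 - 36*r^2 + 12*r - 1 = 32*r^3 - 140*r^2 + 144*r - 36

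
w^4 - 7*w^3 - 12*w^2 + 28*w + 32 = (w - 8)*(w - 2)*(w + 1)*(w + 2)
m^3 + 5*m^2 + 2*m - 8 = (m - 1)*(m + 2)*(m + 4)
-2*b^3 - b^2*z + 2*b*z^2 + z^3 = (-b + z)*(b + z)*(2*b + z)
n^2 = n^2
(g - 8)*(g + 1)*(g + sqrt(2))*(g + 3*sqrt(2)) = g^4 - 7*g^3 + 4*sqrt(2)*g^3 - 28*sqrt(2)*g^2 - 2*g^2 - 32*sqrt(2)*g - 42*g - 48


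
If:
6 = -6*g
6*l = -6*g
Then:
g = -1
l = 1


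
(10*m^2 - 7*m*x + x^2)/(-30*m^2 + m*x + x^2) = (-2*m + x)/(6*m + x)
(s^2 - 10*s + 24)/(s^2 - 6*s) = (s - 4)/s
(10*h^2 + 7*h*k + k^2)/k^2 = 10*h^2/k^2 + 7*h/k + 1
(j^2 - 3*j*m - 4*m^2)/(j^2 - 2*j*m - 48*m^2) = (-j^2 + 3*j*m + 4*m^2)/(-j^2 + 2*j*m + 48*m^2)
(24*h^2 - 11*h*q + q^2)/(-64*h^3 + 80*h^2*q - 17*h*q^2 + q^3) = (-3*h + q)/(8*h^2 - 9*h*q + q^2)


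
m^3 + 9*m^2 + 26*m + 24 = (m + 2)*(m + 3)*(m + 4)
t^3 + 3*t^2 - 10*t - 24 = (t - 3)*(t + 2)*(t + 4)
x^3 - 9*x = x*(x - 3)*(x + 3)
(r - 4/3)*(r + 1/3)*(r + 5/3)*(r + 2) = r^4 + 8*r^3/3 - 7*r^2/9 - 134*r/27 - 40/27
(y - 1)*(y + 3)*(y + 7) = y^3 + 9*y^2 + 11*y - 21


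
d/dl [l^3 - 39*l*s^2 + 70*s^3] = 3*l^2 - 39*s^2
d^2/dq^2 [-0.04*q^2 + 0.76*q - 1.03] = -0.0800000000000000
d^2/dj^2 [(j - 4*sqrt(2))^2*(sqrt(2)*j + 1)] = 6*sqrt(2)*j - 30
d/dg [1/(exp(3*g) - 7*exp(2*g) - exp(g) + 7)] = (-3*exp(2*g) + 14*exp(g) + 1)*exp(g)/(exp(3*g) - 7*exp(2*g) - exp(g) + 7)^2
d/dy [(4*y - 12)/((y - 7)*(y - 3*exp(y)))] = 4*((3 - y)*(y - 3*exp(y)) + (y - 7)*(y - 3)*(3*exp(y) - 1) + (y - 7)*(y - 3*exp(y)))/((y - 7)^2*(y - 3*exp(y))^2)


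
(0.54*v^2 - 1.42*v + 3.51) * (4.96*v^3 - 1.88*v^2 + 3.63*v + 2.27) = 2.6784*v^5 - 8.0584*v^4 + 22.0394*v^3 - 10.5276*v^2 + 9.5179*v + 7.9677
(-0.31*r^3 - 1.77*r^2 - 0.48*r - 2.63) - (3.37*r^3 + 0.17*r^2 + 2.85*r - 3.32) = -3.68*r^3 - 1.94*r^2 - 3.33*r + 0.69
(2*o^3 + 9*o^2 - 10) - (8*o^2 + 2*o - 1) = 2*o^3 + o^2 - 2*o - 9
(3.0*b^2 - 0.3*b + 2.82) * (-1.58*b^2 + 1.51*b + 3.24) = -4.74*b^4 + 5.004*b^3 + 4.8114*b^2 + 3.2862*b + 9.1368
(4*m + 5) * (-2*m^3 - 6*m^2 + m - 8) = -8*m^4 - 34*m^3 - 26*m^2 - 27*m - 40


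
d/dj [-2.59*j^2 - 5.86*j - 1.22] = -5.18*j - 5.86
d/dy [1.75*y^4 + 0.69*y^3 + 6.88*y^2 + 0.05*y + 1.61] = 7.0*y^3 + 2.07*y^2 + 13.76*y + 0.05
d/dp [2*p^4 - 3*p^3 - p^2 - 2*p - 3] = 8*p^3 - 9*p^2 - 2*p - 2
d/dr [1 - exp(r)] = -exp(r)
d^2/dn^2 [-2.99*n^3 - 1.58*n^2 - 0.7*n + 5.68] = -17.94*n - 3.16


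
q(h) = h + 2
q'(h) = 1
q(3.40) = 5.40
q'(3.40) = 1.00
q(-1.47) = 0.53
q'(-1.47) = 1.00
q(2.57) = 4.57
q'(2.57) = 1.00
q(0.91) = 2.91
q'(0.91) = 1.00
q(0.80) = 2.80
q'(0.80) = 1.00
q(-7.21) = -5.21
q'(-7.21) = 1.00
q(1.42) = 3.42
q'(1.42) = 1.00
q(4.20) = 6.20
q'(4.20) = 1.00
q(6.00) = 8.00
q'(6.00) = 1.00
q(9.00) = 11.00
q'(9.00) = 1.00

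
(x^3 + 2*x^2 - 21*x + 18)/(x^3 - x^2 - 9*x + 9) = (x + 6)/(x + 3)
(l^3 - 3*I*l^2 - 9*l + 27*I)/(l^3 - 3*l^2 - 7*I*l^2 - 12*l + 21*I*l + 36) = (l + 3)/(l - 4*I)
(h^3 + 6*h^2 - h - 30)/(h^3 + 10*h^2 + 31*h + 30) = (h - 2)/(h + 2)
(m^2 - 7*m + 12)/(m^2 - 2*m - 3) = (m - 4)/(m + 1)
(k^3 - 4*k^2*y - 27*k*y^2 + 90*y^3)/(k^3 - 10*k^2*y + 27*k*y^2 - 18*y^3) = (-k - 5*y)/(-k + y)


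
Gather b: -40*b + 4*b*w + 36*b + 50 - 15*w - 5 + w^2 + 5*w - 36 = b*(4*w - 4) + w^2 - 10*w + 9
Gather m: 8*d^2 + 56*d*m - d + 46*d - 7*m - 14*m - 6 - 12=8*d^2 + 45*d + m*(56*d - 21) - 18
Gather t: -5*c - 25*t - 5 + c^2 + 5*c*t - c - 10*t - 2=c^2 - 6*c + t*(5*c - 35) - 7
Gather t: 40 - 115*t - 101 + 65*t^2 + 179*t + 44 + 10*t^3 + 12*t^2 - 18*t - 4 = 10*t^3 + 77*t^2 + 46*t - 21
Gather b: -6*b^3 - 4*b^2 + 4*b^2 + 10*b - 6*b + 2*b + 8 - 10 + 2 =-6*b^3 + 6*b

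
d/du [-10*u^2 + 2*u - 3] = 2 - 20*u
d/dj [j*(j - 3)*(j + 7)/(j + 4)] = 2*(j^3 + 8*j^2 + 16*j - 42)/(j^2 + 8*j + 16)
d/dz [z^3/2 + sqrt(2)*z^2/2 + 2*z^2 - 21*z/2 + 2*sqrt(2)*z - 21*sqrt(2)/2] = 3*z^2/2 + sqrt(2)*z + 4*z - 21/2 + 2*sqrt(2)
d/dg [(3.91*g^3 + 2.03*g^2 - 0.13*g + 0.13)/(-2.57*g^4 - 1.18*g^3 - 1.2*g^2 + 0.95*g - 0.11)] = (10.0487*g^6 + 10.4342*g^5 - 3.2989*g^4 + 8.4586*g^3 + 0.942399999999999*g^2 - 0.1346*g - 0.1092)/(6.6049*g^8 + 6.0652*g^7 + 7.5604*g^6 - 2.051*g^5 - 0.2366*g^4 - 2.0204*g^3 + 1.1665*g^2 - 0.209*g + 0.0121)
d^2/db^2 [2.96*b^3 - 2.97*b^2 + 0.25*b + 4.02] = 17.76*b - 5.94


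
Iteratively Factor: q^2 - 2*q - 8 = (q + 2)*(q - 4)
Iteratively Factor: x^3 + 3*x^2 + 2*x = (x)*(x^2 + 3*x + 2) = x*(x + 1)*(x + 2)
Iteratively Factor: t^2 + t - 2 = (t + 2)*(t - 1)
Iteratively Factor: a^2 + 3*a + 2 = (a + 1)*(a + 2)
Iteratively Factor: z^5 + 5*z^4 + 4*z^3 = (z)*(z^4 + 5*z^3 + 4*z^2) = z^2*(z^3 + 5*z^2 + 4*z) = z^3*(z^2 + 5*z + 4) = z^3*(z + 1)*(z + 4)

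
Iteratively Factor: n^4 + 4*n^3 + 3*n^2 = (n)*(n^3 + 4*n^2 + 3*n) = n^2*(n^2 + 4*n + 3) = n^2*(n + 1)*(n + 3)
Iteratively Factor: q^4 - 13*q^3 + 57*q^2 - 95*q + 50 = (q - 2)*(q^3 - 11*q^2 + 35*q - 25) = (q - 2)*(q - 1)*(q^2 - 10*q + 25) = (q - 5)*(q - 2)*(q - 1)*(q - 5)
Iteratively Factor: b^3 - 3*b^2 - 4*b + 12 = (b + 2)*(b^2 - 5*b + 6) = (b - 2)*(b + 2)*(b - 3)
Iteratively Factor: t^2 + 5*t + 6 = (t + 3)*(t + 2)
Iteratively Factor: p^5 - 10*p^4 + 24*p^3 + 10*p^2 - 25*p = (p)*(p^4 - 10*p^3 + 24*p^2 + 10*p - 25) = p*(p - 5)*(p^3 - 5*p^2 - p + 5) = p*(p - 5)^2*(p^2 - 1) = p*(p - 5)^2*(p - 1)*(p + 1)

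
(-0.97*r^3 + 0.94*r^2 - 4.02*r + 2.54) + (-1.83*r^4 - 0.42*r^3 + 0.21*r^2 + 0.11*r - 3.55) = -1.83*r^4 - 1.39*r^3 + 1.15*r^2 - 3.91*r - 1.01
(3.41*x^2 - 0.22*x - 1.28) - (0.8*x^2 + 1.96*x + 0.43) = 2.61*x^2 - 2.18*x - 1.71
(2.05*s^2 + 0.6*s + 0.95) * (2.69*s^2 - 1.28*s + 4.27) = 5.5145*s^4 - 1.01*s^3 + 10.541*s^2 + 1.346*s + 4.0565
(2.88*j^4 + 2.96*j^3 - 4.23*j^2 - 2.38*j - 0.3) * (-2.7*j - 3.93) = -7.776*j^5 - 19.3104*j^4 - 0.211799999999998*j^3 + 23.0499*j^2 + 10.1634*j + 1.179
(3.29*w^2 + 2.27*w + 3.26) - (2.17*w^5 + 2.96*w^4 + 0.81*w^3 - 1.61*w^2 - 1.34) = -2.17*w^5 - 2.96*w^4 - 0.81*w^3 + 4.9*w^2 + 2.27*w + 4.6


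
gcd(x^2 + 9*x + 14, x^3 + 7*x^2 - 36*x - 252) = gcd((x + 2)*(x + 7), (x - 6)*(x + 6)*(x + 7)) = x + 7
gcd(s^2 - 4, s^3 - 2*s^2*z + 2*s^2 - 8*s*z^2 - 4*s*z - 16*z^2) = s + 2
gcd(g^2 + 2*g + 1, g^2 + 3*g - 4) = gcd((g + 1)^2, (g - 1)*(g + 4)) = 1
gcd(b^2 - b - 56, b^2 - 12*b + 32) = b - 8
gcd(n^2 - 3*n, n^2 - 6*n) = n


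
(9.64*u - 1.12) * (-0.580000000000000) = 0.6496 - 5.5912*u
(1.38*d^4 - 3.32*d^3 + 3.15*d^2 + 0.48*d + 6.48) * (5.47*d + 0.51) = 7.5486*d^5 - 17.4566*d^4 + 15.5373*d^3 + 4.2321*d^2 + 35.6904*d + 3.3048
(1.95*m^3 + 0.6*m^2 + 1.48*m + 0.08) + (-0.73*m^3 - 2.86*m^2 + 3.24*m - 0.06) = 1.22*m^3 - 2.26*m^2 + 4.72*m + 0.02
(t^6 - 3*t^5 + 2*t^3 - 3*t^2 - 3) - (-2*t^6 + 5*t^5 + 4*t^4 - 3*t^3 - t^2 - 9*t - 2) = 3*t^6 - 8*t^5 - 4*t^4 + 5*t^3 - 2*t^2 + 9*t - 1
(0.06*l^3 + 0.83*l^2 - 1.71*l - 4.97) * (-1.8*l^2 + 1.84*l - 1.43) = -0.108*l^5 - 1.3836*l^4 + 4.5194*l^3 + 4.6127*l^2 - 6.6995*l + 7.1071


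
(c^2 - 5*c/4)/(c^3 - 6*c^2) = (c - 5/4)/(c*(c - 6))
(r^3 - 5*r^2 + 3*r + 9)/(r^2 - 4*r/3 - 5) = 3*(r^2 - 2*r - 3)/(3*r + 5)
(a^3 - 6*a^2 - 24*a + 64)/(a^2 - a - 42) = (-a^3 + 6*a^2 + 24*a - 64)/(-a^2 + a + 42)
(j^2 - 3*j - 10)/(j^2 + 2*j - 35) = (j + 2)/(j + 7)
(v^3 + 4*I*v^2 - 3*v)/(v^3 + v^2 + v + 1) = v*(v + 3*I)/(v^2 + v*(1 - I) - I)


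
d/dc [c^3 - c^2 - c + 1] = 3*c^2 - 2*c - 1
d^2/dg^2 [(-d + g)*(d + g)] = 2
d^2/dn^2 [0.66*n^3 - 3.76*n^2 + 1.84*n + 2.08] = 3.96*n - 7.52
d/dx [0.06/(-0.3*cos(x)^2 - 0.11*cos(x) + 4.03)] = -(0.036*cos(x) + 0.0066)*sin(x)/(0.3*cos(x)^2 + 0.11*cos(x) - 4.03)^2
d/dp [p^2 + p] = 2*p + 1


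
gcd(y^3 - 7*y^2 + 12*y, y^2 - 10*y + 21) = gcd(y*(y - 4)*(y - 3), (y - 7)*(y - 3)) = y - 3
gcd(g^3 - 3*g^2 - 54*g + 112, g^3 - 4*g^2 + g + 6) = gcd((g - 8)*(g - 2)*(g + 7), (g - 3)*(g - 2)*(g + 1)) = g - 2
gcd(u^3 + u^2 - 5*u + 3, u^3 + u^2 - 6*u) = u + 3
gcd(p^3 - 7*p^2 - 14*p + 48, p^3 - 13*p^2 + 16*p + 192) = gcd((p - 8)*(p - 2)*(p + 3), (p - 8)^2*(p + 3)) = p^2 - 5*p - 24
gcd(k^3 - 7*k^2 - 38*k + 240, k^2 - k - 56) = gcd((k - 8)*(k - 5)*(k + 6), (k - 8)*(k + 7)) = k - 8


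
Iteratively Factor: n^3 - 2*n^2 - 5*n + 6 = (n - 1)*(n^2 - n - 6) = (n - 1)*(n + 2)*(n - 3)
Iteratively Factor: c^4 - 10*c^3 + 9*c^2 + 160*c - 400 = (c + 4)*(c^3 - 14*c^2 + 65*c - 100) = (c - 4)*(c + 4)*(c^2 - 10*c + 25) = (c - 5)*(c - 4)*(c + 4)*(c - 5)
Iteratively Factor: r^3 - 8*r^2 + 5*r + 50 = (r - 5)*(r^2 - 3*r - 10) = (r - 5)^2*(r + 2)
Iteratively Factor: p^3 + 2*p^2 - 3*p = (p - 1)*(p^2 + 3*p) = p*(p - 1)*(p + 3)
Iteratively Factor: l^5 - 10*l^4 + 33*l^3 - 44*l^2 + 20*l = (l)*(l^4 - 10*l^3 + 33*l^2 - 44*l + 20) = l*(l - 2)*(l^3 - 8*l^2 + 17*l - 10) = l*(l - 2)*(l - 1)*(l^2 - 7*l + 10) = l*(l - 5)*(l - 2)*(l - 1)*(l - 2)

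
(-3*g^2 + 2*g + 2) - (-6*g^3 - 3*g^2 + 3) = 6*g^3 + 2*g - 1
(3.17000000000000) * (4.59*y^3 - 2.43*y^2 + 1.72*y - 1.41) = 14.5503*y^3 - 7.7031*y^2 + 5.4524*y - 4.4697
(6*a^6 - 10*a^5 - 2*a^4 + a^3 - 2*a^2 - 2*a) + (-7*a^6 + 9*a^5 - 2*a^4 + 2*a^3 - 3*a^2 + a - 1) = -a^6 - a^5 - 4*a^4 + 3*a^3 - 5*a^2 - a - 1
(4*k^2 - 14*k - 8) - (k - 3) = 4*k^2 - 15*k - 5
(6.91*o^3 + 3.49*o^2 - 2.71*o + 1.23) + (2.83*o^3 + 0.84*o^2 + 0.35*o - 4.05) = 9.74*o^3 + 4.33*o^2 - 2.36*o - 2.82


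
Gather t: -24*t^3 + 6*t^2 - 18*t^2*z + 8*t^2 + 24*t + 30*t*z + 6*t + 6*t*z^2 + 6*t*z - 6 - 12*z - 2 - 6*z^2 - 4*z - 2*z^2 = -24*t^3 + t^2*(14 - 18*z) + t*(6*z^2 + 36*z + 30) - 8*z^2 - 16*z - 8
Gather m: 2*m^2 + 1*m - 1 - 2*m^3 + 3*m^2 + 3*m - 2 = -2*m^3 + 5*m^2 + 4*m - 3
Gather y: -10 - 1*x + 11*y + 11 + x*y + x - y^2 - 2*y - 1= -y^2 + y*(x + 9)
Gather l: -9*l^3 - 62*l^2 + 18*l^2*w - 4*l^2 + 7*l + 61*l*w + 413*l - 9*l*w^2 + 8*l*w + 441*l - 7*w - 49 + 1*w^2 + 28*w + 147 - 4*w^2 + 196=-9*l^3 + l^2*(18*w - 66) + l*(-9*w^2 + 69*w + 861) - 3*w^2 + 21*w + 294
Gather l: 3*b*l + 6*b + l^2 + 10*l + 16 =6*b + l^2 + l*(3*b + 10) + 16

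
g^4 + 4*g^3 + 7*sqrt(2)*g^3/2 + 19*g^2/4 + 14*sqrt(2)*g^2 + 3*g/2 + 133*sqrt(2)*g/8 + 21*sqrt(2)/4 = (g + 1/2)*(g + 3/2)*(g + 2)*(g + 7*sqrt(2)/2)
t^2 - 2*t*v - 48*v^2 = (t - 8*v)*(t + 6*v)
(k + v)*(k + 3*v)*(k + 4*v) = k^3 + 8*k^2*v + 19*k*v^2 + 12*v^3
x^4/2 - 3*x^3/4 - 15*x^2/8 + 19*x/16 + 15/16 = (x/2 + 1/4)*(x - 5/2)*(x - 1)*(x + 3/2)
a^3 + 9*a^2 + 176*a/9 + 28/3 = (a + 2/3)*(a + 7/3)*(a + 6)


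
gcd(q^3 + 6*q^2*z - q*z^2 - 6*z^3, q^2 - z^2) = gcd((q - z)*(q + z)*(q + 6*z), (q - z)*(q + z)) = -q^2 + z^2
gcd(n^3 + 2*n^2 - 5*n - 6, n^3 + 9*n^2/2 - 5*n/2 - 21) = n^2 + n - 6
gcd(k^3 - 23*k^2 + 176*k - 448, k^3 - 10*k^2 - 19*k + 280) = k^2 - 15*k + 56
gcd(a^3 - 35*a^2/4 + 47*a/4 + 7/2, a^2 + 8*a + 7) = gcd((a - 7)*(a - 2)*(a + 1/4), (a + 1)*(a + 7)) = 1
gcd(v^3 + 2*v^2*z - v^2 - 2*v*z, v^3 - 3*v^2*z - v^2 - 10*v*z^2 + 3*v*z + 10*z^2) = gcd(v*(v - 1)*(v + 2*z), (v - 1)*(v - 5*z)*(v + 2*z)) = v^2 + 2*v*z - v - 2*z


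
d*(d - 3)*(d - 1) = d^3 - 4*d^2 + 3*d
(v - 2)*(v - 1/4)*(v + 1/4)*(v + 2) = v^4 - 65*v^2/16 + 1/4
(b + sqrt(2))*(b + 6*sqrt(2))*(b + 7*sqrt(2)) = b^3 + 14*sqrt(2)*b^2 + 110*b + 84*sqrt(2)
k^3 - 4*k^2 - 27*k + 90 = (k - 6)*(k - 3)*(k + 5)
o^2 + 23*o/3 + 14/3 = (o + 2/3)*(o + 7)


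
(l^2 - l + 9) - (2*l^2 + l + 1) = -l^2 - 2*l + 8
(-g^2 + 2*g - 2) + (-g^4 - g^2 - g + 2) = -g^4 - 2*g^2 + g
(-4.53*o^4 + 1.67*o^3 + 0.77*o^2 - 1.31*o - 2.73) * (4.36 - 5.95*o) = 26.9535*o^5 - 29.6873*o^4 + 2.6997*o^3 + 11.1517*o^2 + 10.5319*o - 11.9028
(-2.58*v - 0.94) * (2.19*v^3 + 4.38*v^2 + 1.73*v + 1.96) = -5.6502*v^4 - 13.359*v^3 - 8.5806*v^2 - 6.683*v - 1.8424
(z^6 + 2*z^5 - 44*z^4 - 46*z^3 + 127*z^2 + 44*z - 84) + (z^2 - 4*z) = z^6 + 2*z^5 - 44*z^4 - 46*z^3 + 128*z^2 + 40*z - 84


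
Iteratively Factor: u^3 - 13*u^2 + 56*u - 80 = (u - 4)*(u^2 - 9*u + 20) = (u - 5)*(u - 4)*(u - 4)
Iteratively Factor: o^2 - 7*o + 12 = (o - 3)*(o - 4)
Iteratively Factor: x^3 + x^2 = (x + 1)*(x^2) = x*(x + 1)*(x)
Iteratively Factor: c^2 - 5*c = (c - 5)*(c)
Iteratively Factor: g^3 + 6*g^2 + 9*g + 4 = (g + 1)*(g^2 + 5*g + 4) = (g + 1)*(g + 4)*(g + 1)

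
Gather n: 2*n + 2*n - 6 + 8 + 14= 4*n + 16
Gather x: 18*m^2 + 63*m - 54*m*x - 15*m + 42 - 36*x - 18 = 18*m^2 + 48*m + x*(-54*m - 36) + 24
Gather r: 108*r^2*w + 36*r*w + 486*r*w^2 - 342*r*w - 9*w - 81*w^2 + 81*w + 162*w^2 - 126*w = 108*r^2*w + r*(486*w^2 - 306*w) + 81*w^2 - 54*w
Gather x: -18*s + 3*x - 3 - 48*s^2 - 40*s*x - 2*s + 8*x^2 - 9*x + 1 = -48*s^2 - 20*s + 8*x^2 + x*(-40*s - 6) - 2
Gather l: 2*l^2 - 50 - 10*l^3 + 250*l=-10*l^3 + 2*l^2 + 250*l - 50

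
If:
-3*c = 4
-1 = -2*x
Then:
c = -4/3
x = 1/2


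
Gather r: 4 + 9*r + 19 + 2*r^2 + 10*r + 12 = 2*r^2 + 19*r + 35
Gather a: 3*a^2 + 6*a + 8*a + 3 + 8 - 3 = 3*a^2 + 14*a + 8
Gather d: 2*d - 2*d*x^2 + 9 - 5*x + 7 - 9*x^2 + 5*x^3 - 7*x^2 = d*(2 - 2*x^2) + 5*x^3 - 16*x^2 - 5*x + 16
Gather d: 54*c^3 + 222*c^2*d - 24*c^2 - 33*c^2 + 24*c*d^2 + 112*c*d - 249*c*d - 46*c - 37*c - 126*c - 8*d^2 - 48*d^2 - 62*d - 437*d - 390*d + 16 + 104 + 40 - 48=54*c^3 - 57*c^2 - 209*c + d^2*(24*c - 56) + d*(222*c^2 - 137*c - 889) + 112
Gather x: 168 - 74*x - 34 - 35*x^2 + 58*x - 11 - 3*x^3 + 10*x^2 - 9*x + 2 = -3*x^3 - 25*x^2 - 25*x + 125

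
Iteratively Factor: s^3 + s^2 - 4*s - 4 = (s + 2)*(s^2 - s - 2) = (s - 2)*(s + 2)*(s + 1)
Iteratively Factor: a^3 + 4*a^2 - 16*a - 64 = (a + 4)*(a^2 - 16) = (a + 4)^2*(a - 4)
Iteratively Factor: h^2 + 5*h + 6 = (h + 2)*(h + 3)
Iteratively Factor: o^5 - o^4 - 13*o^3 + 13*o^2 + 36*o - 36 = (o + 2)*(o^4 - 3*o^3 - 7*o^2 + 27*o - 18) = (o - 2)*(o + 2)*(o^3 - o^2 - 9*o + 9) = (o - 2)*(o - 1)*(o + 2)*(o^2 - 9) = (o - 3)*(o - 2)*(o - 1)*(o + 2)*(o + 3)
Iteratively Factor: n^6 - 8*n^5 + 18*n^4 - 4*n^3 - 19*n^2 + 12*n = (n - 4)*(n^5 - 4*n^4 + 2*n^3 + 4*n^2 - 3*n) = (n - 4)*(n - 3)*(n^4 - n^3 - n^2 + n) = n*(n - 4)*(n - 3)*(n^3 - n^2 - n + 1) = n*(n - 4)*(n - 3)*(n - 1)*(n^2 - 1) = n*(n - 4)*(n - 3)*(n - 1)*(n + 1)*(n - 1)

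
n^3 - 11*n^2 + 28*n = n*(n - 7)*(n - 4)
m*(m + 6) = m^2 + 6*m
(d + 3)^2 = d^2 + 6*d + 9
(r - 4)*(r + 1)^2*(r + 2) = r^4 - 11*r^2 - 18*r - 8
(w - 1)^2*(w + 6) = w^3 + 4*w^2 - 11*w + 6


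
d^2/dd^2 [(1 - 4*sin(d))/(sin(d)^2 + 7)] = 2*(18*sin(d)^5 - 2*sin(d)^4 + 17*sin(d)^2 + 106*sin(d) + 27*sin(3*d) - sin(5*d) - 7)/(sin(d)^2 + 7)^3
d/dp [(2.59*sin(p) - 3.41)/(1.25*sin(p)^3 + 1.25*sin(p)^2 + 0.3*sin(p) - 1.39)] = (-6.475*sin(p)^3 + 9.55*sin(p)^2 + 8.525*sin(p) - 2.5771)*cos(p)/(1.5625*sin(p)^6 + 3.125*sin(p)^5 + 2.3125*sin(p)^4 - 2.725*sin(p)^3 - 3.385*sin(p)^2 - 0.834*sin(p) + 1.9321)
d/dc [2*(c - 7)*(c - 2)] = 4*c - 18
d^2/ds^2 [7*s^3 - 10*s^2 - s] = 42*s - 20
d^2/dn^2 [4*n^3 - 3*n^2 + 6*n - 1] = 24*n - 6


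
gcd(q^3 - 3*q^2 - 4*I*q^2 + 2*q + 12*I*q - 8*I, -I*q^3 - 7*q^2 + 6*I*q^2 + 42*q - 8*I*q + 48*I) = 1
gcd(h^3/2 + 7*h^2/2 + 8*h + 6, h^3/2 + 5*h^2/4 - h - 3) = h^2 + 4*h + 4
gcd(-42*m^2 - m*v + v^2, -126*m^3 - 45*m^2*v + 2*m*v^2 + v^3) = -42*m^2 - m*v + v^2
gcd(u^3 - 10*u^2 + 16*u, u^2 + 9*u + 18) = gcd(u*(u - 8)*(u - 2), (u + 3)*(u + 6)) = 1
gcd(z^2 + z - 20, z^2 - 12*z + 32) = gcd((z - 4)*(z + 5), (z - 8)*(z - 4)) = z - 4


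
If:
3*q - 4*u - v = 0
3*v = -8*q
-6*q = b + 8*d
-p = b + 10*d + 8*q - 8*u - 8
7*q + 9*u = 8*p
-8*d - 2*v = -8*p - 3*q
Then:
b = -26176/15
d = 2696/15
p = 632/5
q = 256/5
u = 1088/15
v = -2048/15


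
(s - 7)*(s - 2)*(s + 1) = s^3 - 8*s^2 + 5*s + 14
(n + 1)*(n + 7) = n^2 + 8*n + 7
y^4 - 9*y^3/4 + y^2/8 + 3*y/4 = y*(y - 2)*(y - 3/4)*(y + 1/2)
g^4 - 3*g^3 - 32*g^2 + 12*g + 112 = (g - 7)*(g - 2)*(g + 2)*(g + 4)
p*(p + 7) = p^2 + 7*p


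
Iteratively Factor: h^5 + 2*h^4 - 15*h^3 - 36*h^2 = (h)*(h^4 + 2*h^3 - 15*h^2 - 36*h) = h*(h - 4)*(h^3 + 6*h^2 + 9*h) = h*(h - 4)*(h + 3)*(h^2 + 3*h) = h^2*(h - 4)*(h + 3)*(h + 3)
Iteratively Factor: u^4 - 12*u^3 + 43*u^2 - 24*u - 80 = (u - 4)*(u^3 - 8*u^2 + 11*u + 20) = (u - 4)^2*(u^2 - 4*u - 5) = (u - 4)^2*(u + 1)*(u - 5)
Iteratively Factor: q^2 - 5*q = (q)*(q - 5)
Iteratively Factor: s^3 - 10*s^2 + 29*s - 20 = (s - 1)*(s^2 - 9*s + 20) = (s - 4)*(s - 1)*(s - 5)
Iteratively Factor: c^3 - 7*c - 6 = (c - 3)*(c^2 + 3*c + 2) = (c - 3)*(c + 2)*(c + 1)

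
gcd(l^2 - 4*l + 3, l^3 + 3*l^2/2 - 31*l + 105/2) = l - 3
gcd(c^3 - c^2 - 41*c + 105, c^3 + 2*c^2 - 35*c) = c^2 + 2*c - 35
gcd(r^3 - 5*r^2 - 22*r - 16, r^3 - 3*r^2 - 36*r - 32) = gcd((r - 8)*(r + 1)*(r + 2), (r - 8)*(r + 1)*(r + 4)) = r^2 - 7*r - 8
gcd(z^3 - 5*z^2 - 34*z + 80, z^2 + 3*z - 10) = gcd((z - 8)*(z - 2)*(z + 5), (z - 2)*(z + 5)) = z^2 + 3*z - 10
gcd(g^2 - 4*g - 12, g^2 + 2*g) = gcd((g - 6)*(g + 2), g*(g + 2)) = g + 2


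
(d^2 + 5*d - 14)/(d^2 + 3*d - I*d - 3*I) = (d^2 + 5*d - 14)/(d^2 + d*(3 - I) - 3*I)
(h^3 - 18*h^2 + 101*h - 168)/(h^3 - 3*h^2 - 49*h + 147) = (h - 8)/(h + 7)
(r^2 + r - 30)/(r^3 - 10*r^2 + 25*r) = (r + 6)/(r*(r - 5))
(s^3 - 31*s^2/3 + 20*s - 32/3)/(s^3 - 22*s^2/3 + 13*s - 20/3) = (s - 8)/(s - 5)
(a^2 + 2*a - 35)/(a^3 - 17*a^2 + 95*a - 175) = (a + 7)/(a^2 - 12*a + 35)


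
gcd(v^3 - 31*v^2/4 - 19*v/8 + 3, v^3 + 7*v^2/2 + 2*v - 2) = v - 1/2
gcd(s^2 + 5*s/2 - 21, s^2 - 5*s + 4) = 1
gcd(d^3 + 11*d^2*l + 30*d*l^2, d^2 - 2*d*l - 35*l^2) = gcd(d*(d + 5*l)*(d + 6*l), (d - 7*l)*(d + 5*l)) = d + 5*l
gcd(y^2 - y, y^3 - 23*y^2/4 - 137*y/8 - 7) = 1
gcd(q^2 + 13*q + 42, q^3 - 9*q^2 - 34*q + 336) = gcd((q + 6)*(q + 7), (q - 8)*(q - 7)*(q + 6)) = q + 6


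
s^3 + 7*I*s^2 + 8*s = s*(s - I)*(s + 8*I)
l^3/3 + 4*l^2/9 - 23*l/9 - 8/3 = (l/3 + 1)*(l - 8/3)*(l + 1)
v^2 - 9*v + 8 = (v - 8)*(v - 1)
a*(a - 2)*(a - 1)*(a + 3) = a^4 - 7*a^2 + 6*a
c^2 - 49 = (c - 7)*(c + 7)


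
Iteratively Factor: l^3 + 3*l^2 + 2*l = (l)*(l^2 + 3*l + 2) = l*(l + 1)*(l + 2)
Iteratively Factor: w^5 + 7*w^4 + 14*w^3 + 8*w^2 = (w + 4)*(w^4 + 3*w^3 + 2*w^2) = w*(w + 4)*(w^3 + 3*w^2 + 2*w) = w^2*(w + 4)*(w^2 + 3*w + 2) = w^2*(w + 1)*(w + 4)*(w + 2)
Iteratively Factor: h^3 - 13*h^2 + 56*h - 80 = (h - 4)*(h^2 - 9*h + 20) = (h - 4)^2*(h - 5)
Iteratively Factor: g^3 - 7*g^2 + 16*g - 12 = (g - 2)*(g^2 - 5*g + 6) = (g - 3)*(g - 2)*(g - 2)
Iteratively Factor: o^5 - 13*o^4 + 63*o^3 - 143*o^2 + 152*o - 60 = (o - 5)*(o^4 - 8*o^3 + 23*o^2 - 28*o + 12) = (o - 5)*(o - 3)*(o^3 - 5*o^2 + 8*o - 4) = (o - 5)*(o - 3)*(o - 1)*(o^2 - 4*o + 4) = (o - 5)*(o - 3)*(o - 2)*(o - 1)*(o - 2)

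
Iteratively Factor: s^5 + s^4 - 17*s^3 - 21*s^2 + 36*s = (s + 3)*(s^4 - 2*s^3 - 11*s^2 + 12*s) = (s - 1)*(s + 3)*(s^3 - s^2 - 12*s) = s*(s - 1)*(s + 3)*(s^2 - s - 12) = s*(s - 4)*(s - 1)*(s + 3)*(s + 3)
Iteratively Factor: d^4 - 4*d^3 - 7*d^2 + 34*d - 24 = (d - 2)*(d^3 - 2*d^2 - 11*d + 12) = (d - 2)*(d + 3)*(d^2 - 5*d + 4) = (d - 4)*(d - 2)*(d + 3)*(d - 1)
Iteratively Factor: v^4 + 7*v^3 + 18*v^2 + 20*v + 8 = (v + 1)*(v^3 + 6*v^2 + 12*v + 8) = (v + 1)*(v + 2)*(v^2 + 4*v + 4) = (v + 1)*(v + 2)^2*(v + 2)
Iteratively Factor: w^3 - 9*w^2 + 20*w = (w - 5)*(w^2 - 4*w) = (w - 5)*(w - 4)*(w)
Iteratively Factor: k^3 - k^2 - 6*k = (k + 2)*(k^2 - 3*k) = k*(k + 2)*(k - 3)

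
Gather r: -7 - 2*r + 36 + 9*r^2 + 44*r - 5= 9*r^2 + 42*r + 24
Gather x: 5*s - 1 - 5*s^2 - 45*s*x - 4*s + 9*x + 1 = -5*s^2 + s + x*(9 - 45*s)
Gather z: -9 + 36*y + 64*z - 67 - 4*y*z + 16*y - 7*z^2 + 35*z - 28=52*y - 7*z^2 + z*(99 - 4*y) - 104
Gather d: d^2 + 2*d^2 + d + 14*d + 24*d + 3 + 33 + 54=3*d^2 + 39*d + 90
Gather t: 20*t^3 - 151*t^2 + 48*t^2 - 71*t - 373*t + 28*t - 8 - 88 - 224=20*t^3 - 103*t^2 - 416*t - 320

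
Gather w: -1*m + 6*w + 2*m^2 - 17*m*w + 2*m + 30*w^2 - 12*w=2*m^2 + m + 30*w^2 + w*(-17*m - 6)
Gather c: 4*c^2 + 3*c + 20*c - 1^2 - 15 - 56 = 4*c^2 + 23*c - 72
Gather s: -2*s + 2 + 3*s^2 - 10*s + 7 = 3*s^2 - 12*s + 9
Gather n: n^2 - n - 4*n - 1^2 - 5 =n^2 - 5*n - 6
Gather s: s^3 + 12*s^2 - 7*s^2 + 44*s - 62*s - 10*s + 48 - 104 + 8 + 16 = s^3 + 5*s^2 - 28*s - 32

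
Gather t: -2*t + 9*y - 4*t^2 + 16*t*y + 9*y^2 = -4*t^2 + t*(16*y - 2) + 9*y^2 + 9*y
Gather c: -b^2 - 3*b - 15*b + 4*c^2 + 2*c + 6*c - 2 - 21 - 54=-b^2 - 18*b + 4*c^2 + 8*c - 77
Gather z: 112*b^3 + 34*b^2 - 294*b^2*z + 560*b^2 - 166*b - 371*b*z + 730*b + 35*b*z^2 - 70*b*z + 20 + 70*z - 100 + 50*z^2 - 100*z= 112*b^3 + 594*b^2 + 564*b + z^2*(35*b + 50) + z*(-294*b^2 - 441*b - 30) - 80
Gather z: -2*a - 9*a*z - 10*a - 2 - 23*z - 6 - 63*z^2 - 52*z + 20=-12*a - 63*z^2 + z*(-9*a - 75) + 12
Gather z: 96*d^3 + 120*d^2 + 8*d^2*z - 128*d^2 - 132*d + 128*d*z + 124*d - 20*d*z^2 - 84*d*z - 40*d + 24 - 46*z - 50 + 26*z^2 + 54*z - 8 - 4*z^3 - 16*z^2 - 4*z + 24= 96*d^3 - 8*d^2 - 48*d - 4*z^3 + z^2*(10 - 20*d) + z*(8*d^2 + 44*d + 4) - 10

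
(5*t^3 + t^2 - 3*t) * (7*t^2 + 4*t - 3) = 35*t^5 + 27*t^4 - 32*t^3 - 15*t^2 + 9*t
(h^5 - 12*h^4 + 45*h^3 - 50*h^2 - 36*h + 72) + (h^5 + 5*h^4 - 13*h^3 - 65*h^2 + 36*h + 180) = 2*h^5 - 7*h^4 + 32*h^3 - 115*h^2 + 252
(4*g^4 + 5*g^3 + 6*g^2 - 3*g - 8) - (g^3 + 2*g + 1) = 4*g^4 + 4*g^3 + 6*g^2 - 5*g - 9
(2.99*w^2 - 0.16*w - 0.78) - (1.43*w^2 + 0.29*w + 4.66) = 1.56*w^2 - 0.45*w - 5.44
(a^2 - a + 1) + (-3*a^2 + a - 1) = -2*a^2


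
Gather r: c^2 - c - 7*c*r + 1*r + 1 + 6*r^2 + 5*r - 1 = c^2 - c + 6*r^2 + r*(6 - 7*c)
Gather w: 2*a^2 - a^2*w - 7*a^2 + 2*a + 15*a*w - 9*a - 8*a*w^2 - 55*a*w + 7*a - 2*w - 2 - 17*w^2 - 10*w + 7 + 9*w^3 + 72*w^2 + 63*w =-5*a^2 + 9*w^3 + w^2*(55 - 8*a) + w*(-a^2 - 40*a + 51) + 5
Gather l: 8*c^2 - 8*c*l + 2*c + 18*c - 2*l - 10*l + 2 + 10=8*c^2 + 20*c + l*(-8*c - 12) + 12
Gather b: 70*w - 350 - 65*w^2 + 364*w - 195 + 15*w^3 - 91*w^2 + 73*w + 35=15*w^3 - 156*w^2 + 507*w - 510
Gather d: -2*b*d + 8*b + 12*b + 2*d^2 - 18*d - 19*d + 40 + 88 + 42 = 20*b + 2*d^2 + d*(-2*b - 37) + 170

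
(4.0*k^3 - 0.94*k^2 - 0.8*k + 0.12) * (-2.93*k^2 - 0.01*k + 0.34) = -11.72*k^5 + 2.7142*k^4 + 3.7134*k^3 - 0.6632*k^2 - 0.2732*k + 0.0408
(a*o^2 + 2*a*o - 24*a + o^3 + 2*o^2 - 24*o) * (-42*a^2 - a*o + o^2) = -42*a^3*o^2 - 84*a^3*o + 1008*a^3 - 43*a^2*o^3 - 86*a^2*o^2 + 1032*a^2*o + o^5 + 2*o^4 - 24*o^3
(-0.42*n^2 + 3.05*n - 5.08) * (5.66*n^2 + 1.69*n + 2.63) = -2.3772*n^4 + 16.5532*n^3 - 24.7029*n^2 - 0.563700000000001*n - 13.3604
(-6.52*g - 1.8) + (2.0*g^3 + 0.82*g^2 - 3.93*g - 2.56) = 2.0*g^3 + 0.82*g^2 - 10.45*g - 4.36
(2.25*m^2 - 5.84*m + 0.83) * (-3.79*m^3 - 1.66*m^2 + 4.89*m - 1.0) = -8.5275*m^5 + 18.3986*m^4 + 17.5512*m^3 - 32.1854*m^2 + 9.8987*m - 0.83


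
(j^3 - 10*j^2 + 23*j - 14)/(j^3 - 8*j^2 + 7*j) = (j - 2)/j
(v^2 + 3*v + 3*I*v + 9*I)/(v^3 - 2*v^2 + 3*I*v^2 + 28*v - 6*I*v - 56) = (v^2 + v*(3 + 3*I) + 9*I)/(v^3 + v^2*(-2 + 3*I) + v*(28 - 6*I) - 56)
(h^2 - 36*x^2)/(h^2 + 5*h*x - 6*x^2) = (-h + 6*x)/(-h + x)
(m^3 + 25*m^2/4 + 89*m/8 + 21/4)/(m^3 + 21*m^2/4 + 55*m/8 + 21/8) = (m + 2)/(m + 1)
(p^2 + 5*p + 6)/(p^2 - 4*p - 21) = (p + 2)/(p - 7)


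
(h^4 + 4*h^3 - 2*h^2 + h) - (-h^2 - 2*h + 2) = h^4 + 4*h^3 - h^2 + 3*h - 2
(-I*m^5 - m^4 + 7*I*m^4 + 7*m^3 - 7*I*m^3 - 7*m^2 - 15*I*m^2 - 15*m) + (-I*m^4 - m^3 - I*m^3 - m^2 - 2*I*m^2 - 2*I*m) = -I*m^5 - m^4 + 6*I*m^4 + 6*m^3 - 8*I*m^3 - 8*m^2 - 17*I*m^2 - 15*m - 2*I*m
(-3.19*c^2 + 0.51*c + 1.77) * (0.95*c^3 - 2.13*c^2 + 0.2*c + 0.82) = -3.0305*c^5 + 7.2792*c^4 - 0.0428000000000001*c^3 - 6.2839*c^2 + 0.7722*c + 1.4514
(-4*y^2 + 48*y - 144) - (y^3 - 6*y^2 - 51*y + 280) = -y^3 + 2*y^2 + 99*y - 424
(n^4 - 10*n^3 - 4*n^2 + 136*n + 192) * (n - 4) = n^5 - 14*n^4 + 36*n^3 + 152*n^2 - 352*n - 768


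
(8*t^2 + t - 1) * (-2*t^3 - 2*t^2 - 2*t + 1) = -16*t^5 - 18*t^4 - 16*t^3 + 8*t^2 + 3*t - 1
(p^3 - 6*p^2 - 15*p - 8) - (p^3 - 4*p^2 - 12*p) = -2*p^2 - 3*p - 8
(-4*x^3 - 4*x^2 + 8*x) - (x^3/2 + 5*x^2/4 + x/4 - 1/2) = -9*x^3/2 - 21*x^2/4 + 31*x/4 + 1/2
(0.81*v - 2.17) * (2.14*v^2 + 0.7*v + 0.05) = 1.7334*v^3 - 4.0768*v^2 - 1.4785*v - 0.1085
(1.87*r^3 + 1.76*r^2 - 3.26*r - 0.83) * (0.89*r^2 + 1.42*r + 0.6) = 1.6643*r^5 + 4.2218*r^4 + 0.7198*r^3 - 4.3119*r^2 - 3.1346*r - 0.498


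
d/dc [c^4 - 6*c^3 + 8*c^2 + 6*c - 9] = 4*c^3 - 18*c^2 + 16*c + 6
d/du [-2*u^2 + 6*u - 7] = 6 - 4*u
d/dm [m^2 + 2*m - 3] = 2*m + 2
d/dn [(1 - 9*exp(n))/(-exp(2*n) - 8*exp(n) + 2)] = (-9*exp(2*n) + 2*exp(n) - 10)*exp(n)/(exp(4*n) + 16*exp(3*n) + 60*exp(2*n) - 32*exp(n) + 4)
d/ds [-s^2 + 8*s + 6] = 8 - 2*s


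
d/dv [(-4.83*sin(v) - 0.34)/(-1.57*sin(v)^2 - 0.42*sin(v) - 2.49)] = (-7.5831*sin(v)^2 - 1.0676*sin(v) + 11.8839)*cos(v)/(2.4649*sin(v)^4 + 1.3188*sin(v)^3 + 7.995*sin(v)^2 + 2.0916*sin(v) + 6.2001)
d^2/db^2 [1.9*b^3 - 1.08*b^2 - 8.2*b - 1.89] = 11.4*b - 2.16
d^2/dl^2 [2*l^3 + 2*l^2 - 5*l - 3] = 12*l + 4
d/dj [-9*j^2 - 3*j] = -18*j - 3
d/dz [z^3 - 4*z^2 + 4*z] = 3*z^2 - 8*z + 4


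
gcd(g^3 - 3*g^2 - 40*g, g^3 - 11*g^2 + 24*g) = g^2 - 8*g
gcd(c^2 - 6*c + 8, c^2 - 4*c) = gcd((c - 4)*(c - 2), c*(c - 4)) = c - 4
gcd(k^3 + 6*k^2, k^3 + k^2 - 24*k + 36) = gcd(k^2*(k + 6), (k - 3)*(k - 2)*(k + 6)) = k + 6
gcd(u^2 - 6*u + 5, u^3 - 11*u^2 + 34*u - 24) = u - 1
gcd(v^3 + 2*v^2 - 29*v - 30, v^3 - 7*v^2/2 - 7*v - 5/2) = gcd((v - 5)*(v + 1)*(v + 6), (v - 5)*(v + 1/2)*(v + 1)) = v^2 - 4*v - 5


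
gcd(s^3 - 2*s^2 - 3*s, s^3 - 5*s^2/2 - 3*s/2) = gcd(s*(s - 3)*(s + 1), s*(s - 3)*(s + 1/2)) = s^2 - 3*s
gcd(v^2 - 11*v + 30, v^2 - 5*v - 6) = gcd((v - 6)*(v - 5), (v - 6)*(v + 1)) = v - 6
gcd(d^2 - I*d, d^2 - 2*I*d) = d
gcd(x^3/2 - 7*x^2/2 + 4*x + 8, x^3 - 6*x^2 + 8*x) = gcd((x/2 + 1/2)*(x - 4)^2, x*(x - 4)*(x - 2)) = x - 4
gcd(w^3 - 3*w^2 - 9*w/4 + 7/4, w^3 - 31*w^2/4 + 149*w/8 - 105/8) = w - 7/2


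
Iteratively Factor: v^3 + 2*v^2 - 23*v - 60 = (v - 5)*(v^2 + 7*v + 12) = (v - 5)*(v + 3)*(v + 4)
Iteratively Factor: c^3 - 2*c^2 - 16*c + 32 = (c + 4)*(c^2 - 6*c + 8) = (c - 2)*(c + 4)*(c - 4)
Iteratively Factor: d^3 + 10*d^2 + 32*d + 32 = (d + 4)*(d^2 + 6*d + 8) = (d + 2)*(d + 4)*(d + 4)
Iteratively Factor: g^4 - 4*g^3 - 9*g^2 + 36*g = (g + 3)*(g^3 - 7*g^2 + 12*g) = g*(g + 3)*(g^2 - 7*g + 12) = g*(g - 3)*(g + 3)*(g - 4)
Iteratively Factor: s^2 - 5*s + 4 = (s - 4)*(s - 1)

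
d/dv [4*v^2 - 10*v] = 8*v - 10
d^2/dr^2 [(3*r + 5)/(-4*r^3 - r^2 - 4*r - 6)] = 2*(-4*(3*r + 5)*(6*r^2 + r + 2)^2 + (36*r^2 + 6*r + (3*r + 5)*(12*r + 1) + 12)*(4*r^3 + r^2 + 4*r + 6))/(4*r^3 + r^2 + 4*r + 6)^3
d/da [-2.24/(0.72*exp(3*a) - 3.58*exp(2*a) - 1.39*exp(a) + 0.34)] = (4.8384*exp(2*a) - 16.0384*exp(a) - 3.1136)*exp(a)/(0.72*exp(3*a) - 3.58*exp(2*a) - 1.39*exp(a) + 0.34)^2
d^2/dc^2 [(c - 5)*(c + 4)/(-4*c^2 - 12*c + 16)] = 2/(c^3 - 3*c^2 + 3*c - 1)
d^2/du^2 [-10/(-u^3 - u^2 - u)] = 20*(-u*(3*u + 1)*(u^2 + u + 1) + (3*u^2 + 2*u + 1)^2)/(u^3*(u^2 + u + 1)^3)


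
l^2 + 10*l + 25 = (l + 5)^2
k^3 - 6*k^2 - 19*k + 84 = (k - 7)*(k - 3)*(k + 4)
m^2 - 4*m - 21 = (m - 7)*(m + 3)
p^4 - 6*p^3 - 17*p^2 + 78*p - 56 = (p - 7)*(p - 2)*(p - 1)*(p + 4)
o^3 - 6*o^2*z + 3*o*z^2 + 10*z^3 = (o - 5*z)*(o - 2*z)*(o + z)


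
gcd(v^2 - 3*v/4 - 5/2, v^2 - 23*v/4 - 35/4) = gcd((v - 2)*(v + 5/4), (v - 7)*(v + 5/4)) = v + 5/4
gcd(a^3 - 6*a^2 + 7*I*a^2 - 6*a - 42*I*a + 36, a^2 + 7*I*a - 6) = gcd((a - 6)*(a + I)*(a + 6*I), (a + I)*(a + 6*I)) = a^2 + 7*I*a - 6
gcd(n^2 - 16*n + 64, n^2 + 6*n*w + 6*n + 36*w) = 1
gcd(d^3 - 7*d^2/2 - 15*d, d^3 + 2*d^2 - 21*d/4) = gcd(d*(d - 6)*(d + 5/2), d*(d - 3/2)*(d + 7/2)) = d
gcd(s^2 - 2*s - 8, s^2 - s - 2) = 1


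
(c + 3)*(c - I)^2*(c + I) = c^4 + 3*c^3 - I*c^3 + c^2 - 3*I*c^2 + 3*c - I*c - 3*I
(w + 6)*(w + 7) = w^2 + 13*w + 42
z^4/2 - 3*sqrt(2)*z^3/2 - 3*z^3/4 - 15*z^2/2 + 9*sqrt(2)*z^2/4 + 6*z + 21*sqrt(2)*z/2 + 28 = (z/2 + 1)*(z - 7/2)*(z - 4*sqrt(2))*(z + sqrt(2))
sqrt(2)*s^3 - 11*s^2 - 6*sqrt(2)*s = s*(s - 6*sqrt(2))*(sqrt(2)*s + 1)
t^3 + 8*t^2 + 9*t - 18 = (t - 1)*(t + 3)*(t + 6)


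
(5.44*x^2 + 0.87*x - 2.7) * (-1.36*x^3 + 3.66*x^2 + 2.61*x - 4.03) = -7.3984*x^5 + 18.7272*x^4 + 21.0546*x^3 - 29.5345*x^2 - 10.5531*x + 10.881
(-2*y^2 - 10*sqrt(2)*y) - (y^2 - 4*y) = -3*y^2 - 10*sqrt(2)*y + 4*y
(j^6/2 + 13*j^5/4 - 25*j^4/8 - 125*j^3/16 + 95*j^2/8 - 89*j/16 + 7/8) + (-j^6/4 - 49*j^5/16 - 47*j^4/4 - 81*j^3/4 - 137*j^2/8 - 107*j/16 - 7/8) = j^6/4 + 3*j^5/16 - 119*j^4/8 - 449*j^3/16 - 21*j^2/4 - 49*j/4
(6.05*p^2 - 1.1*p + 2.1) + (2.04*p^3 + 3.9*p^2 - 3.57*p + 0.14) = 2.04*p^3 + 9.95*p^2 - 4.67*p + 2.24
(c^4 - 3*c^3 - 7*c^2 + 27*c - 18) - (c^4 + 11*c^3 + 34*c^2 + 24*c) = -14*c^3 - 41*c^2 + 3*c - 18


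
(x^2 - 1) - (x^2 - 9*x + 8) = 9*x - 9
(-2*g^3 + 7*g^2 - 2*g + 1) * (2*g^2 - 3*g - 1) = -4*g^5 + 20*g^4 - 23*g^3 + g^2 - g - 1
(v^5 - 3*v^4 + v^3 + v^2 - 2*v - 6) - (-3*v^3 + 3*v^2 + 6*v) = v^5 - 3*v^4 + 4*v^3 - 2*v^2 - 8*v - 6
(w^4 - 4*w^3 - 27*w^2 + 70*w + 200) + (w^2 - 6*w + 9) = w^4 - 4*w^3 - 26*w^2 + 64*w + 209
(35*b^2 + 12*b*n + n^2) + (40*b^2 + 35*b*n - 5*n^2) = 75*b^2 + 47*b*n - 4*n^2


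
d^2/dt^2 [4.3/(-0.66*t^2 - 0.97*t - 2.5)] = (3.74616*t^2 + 5.50572*t - 4.3*(1.32*t + 0.97)*(2.64*t + 1.94) + 14.19)/(0.66*t^2 + 0.97*t + 2.5)^3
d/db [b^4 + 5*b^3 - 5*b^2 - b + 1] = 4*b^3 + 15*b^2 - 10*b - 1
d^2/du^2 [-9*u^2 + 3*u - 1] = -18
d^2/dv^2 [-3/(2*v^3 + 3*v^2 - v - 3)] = 6*(3*(2*v + 1)*(2*v^3 + 3*v^2 - v - 3) - (6*v^2 + 6*v - 1)^2)/(2*v^3 + 3*v^2 - v - 3)^3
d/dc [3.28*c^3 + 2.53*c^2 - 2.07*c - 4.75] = 9.84*c^2 + 5.06*c - 2.07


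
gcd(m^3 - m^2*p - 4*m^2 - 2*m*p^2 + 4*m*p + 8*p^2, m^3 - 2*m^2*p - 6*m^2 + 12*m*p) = -m + 2*p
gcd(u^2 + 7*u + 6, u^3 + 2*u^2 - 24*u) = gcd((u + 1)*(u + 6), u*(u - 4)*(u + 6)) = u + 6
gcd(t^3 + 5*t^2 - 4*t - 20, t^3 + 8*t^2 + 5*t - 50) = t^2 + 3*t - 10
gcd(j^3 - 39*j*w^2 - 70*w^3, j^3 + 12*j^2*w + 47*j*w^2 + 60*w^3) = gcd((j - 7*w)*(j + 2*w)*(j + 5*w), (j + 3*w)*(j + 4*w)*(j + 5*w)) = j + 5*w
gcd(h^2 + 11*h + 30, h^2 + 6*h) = h + 6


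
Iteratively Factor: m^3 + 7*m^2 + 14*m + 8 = (m + 2)*(m^2 + 5*m + 4) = (m + 1)*(m + 2)*(m + 4)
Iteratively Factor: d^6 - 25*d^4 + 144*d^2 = (d + 3)*(d^5 - 3*d^4 - 16*d^3 + 48*d^2) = d*(d + 3)*(d^4 - 3*d^3 - 16*d^2 + 48*d) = d^2*(d + 3)*(d^3 - 3*d^2 - 16*d + 48) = d^2*(d - 3)*(d + 3)*(d^2 - 16) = d^2*(d - 4)*(d - 3)*(d + 3)*(d + 4)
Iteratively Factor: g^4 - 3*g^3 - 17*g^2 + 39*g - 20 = (g - 5)*(g^3 + 2*g^2 - 7*g + 4) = (g - 5)*(g - 1)*(g^2 + 3*g - 4) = (g - 5)*(g - 1)*(g + 4)*(g - 1)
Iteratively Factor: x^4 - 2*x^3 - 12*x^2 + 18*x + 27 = (x + 3)*(x^3 - 5*x^2 + 3*x + 9) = (x + 1)*(x + 3)*(x^2 - 6*x + 9) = (x - 3)*(x + 1)*(x + 3)*(x - 3)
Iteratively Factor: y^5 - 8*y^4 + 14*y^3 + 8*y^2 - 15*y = (y - 1)*(y^4 - 7*y^3 + 7*y^2 + 15*y) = (y - 1)*(y + 1)*(y^3 - 8*y^2 + 15*y) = (y - 3)*(y - 1)*(y + 1)*(y^2 - 5*y) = (y - 5)*(y - 3)*(y - 1)*(y + 1)*(y)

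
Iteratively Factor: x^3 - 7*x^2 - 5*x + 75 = (x - 5)*(x^2 - 2*x - 15) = (x - 5)^2*(x + 3)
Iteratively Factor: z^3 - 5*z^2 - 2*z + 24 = (z - 3)*(z^2 - 2*z - 8) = (z - 3)*(z + 2)*(z - 4)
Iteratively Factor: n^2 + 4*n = (n)*(n + 4)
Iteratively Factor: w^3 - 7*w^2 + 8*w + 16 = (w + 1)*(w^2 - 8*w + 16) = (w - 4)*(w + 1)*(w - 4)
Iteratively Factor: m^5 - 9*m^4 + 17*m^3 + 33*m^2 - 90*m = (m - 5)*(m^4 - 4*m^3 - 3*m^2 + 18*m) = (m - 5)*(m + 2)*(m^3 - 6*m^2 + 9*m) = (m - 5)*(m - 3)*(m + 2)*(m^2 - 3*m) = (m - 5)*(m - 3)^2*(m + 2)*(m)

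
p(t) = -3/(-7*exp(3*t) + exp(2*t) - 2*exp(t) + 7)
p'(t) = -3*(21*exp(3*t) - 2*exp(2*t) + 2*exp(t))/(-7*exp(3*t) + exp(2*t) - 2*exp(t) + 7)^2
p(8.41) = 0.00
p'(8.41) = -0.00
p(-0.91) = -0.51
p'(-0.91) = -0.16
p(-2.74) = -0.44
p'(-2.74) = -0.01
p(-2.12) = -0.44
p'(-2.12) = -0.02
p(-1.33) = -0.47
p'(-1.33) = -0.06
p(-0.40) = -0.75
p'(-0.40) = -1.27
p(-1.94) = -0.45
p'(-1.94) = -0.02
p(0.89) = 0.03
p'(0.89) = -0.10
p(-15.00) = -0.43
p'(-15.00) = 0.00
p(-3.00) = -0.43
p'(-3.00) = -0.00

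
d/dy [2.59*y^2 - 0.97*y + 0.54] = 5.18*y - 0.97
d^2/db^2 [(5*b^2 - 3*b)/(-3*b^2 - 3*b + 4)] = 8*(18*b^3 - 45*b^2 + 27*b - 11)/(27*b^6 + 81*b^5 - 27*b^4 - 189*b^3 + 36*b^2 + 144*b - 64)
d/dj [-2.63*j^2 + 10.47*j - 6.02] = 10.47 - 5.26*j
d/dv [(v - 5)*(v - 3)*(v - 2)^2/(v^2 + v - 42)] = (2*v^5 - 9*v^4 - 192*v^3 + 1655*v^2 - 4404*v + 3804)/(v^4 + 2*v^3 - 83*v^2 - 84*v + 1764)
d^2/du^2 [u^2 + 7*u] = 2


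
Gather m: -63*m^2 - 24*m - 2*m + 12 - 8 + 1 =-63*m^2 - 26*m + 5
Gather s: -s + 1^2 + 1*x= -s + x + 1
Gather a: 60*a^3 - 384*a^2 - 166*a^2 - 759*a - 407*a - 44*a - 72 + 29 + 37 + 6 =60*a^3 - 550*a^2 - 1210*a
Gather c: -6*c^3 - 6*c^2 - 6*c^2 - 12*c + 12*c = -6*c^3 - 12*c^2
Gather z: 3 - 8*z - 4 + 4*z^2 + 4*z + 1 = 4*z^2 - 4*z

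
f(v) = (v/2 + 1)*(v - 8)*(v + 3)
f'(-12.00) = 235.00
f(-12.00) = -900.00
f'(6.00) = 19.00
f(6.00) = -72.00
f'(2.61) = -14.61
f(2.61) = -69.70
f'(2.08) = -16.75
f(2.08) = -61.35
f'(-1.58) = -8.52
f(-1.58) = -2.86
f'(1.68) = -17.81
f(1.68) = -54.42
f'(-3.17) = 7.58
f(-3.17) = -1.11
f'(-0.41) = -15.52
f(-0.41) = -17.32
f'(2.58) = -14.76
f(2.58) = -69.26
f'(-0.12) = -16.62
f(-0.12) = -21.98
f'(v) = (v/2 + 1)*(v - 8) + (v/2 + 1)*(v + 3) + (v - 8)*(v + 3)/2 = 3*v^2/2 - 3*v - 17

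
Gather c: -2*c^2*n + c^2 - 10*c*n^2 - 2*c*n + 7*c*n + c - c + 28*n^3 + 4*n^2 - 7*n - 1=c^2*(1 - 2*n) + c*(-10*n^2 + 5*n) + 28*n^3 + 4*n^2 - 7*n - 1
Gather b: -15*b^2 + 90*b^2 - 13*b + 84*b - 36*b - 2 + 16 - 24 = 75*b^2 + 35*b - 10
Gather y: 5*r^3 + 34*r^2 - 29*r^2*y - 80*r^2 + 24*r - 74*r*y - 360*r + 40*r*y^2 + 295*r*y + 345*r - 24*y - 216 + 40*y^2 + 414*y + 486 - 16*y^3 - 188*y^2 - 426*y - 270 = 5*r^3 - 46*r^2 + 9*r - 16*y^3 + y^2*(40*r - 148) + y*(-29*r^2 + 221*r - 36)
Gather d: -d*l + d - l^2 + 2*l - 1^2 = d*(1 - l) - l^2 + 2*l - 1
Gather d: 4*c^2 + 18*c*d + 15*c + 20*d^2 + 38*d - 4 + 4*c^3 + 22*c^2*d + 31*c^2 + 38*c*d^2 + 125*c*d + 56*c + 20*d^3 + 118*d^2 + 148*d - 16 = 4*c^3 + 35*c^2 + 71*c + 20*d^3 + d^2*(38*c + 138) + d*(22*c^2 + 143*c + 186) - 20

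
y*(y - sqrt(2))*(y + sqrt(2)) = y^3 - 2*y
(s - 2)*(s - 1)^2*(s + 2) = s^4 - 2*s^3 - 3*s^2 + 8*s - 4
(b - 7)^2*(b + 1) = b^3 - 13*b^2 + 35*b + 49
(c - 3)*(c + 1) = c^2 - 2*c - 3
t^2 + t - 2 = (t - 1)*(t + 2)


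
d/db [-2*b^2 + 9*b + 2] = 9 - 4*b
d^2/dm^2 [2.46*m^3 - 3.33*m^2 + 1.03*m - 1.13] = 14.76*m - 6.66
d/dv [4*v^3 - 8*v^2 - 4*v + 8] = 12*v^2 - 16*v - 4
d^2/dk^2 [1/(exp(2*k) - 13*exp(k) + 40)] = ((13 - 4*exp(k))*(exp(2*k) - 13*exp(k) + 40) + 2*(2*exp(k) - 13)^2*exp(k))*exp(k)/(exp(2*k) - 13*exp(k) + 40)^3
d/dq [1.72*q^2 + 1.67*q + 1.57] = 3.44*q + 1.67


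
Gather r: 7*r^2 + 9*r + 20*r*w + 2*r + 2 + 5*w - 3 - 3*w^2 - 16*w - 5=7*r^2 + r*(20*w + 11) - 3*w^2 - 11*w - 6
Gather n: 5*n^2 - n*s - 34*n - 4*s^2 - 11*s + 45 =5*n^2 + n*(-s - 34) - 4*s^2 - 11*s + 45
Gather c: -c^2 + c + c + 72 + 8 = -c^2 + 2*c + 80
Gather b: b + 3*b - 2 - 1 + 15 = 4*b + 12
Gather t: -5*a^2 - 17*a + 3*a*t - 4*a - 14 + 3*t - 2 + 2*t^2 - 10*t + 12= -5*a^2 - 21*a + 2*t^2 + t*(3*a - 7) - 4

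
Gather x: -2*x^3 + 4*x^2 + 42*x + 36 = -2*x^3 + 4*x^2 + 42*x + 36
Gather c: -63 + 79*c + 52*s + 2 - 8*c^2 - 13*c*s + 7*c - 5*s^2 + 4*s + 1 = -8*c^2 + c*(86 - 13*s) - 5*s^2 + 56*s - 60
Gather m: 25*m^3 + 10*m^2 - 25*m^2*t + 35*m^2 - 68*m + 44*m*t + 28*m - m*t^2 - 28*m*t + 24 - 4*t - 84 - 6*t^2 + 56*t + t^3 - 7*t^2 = 25*m^3 + m^2*(45 - 25*t) + m*(-t^2 + 16*t - 40) + t^3 - 13*t^2 + 52*t - 60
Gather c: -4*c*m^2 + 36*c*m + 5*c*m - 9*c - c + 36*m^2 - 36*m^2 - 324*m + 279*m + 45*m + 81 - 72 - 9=c*(-4*m^2 + 41*m - 10)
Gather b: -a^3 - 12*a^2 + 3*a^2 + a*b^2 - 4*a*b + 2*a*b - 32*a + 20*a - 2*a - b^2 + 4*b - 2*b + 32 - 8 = -a^3 - 9*a^2 - 14*a + b^2*(a - 1) + b*(2 - 2*a) + 24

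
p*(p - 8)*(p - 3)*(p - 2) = p^4 - 13*p^3 + 46*p^2 - 48*p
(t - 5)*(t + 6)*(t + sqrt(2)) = t^3 + t^2 + sqrt(2)*t^2 - 30*t + sqrt(2)*t - 30*sqrt(2)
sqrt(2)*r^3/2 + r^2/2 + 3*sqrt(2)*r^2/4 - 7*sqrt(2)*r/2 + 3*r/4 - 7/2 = (r - 2)*(r + 7/2)*(sqrt(2)*r/2 + 1/2)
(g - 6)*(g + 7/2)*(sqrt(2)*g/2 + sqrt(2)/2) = sqrt(2)*g^3/2 - 3*sqrt(2)*g^2/4 - 47*sqrt(2)*g/4 - 21*sqrt(2)/2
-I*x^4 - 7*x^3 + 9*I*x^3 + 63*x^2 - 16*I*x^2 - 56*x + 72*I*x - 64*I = (x - 8)*(x - 8*I)*(x + I)*(-I*x + I)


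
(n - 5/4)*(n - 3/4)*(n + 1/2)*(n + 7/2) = n^4 + 2*n^3 - 85*n^2/16 + n/4 + 105/64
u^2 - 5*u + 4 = (u - 4)*(u - 1)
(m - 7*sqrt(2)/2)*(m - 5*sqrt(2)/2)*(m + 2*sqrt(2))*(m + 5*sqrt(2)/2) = m^4 - 3*sqrt(2)*m^3/2 - 53*m^2/2 + 75*sqrt(2)*m/4 + 175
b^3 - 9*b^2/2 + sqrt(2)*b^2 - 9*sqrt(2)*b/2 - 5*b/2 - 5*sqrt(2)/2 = (b - 5)*(b + 1/2)*(b + sqrt(2))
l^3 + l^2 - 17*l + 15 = (l - 3)*(l - 1)*(l + 5)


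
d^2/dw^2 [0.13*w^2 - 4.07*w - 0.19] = 0.260000000000000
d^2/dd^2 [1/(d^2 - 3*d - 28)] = 2*(d^2 - 3*d - (2*d - 3)^2 - 28)/(-d^2 + 3*d + 28)^3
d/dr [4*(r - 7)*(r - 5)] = 8*r - 48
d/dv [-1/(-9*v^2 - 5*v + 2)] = (-18*v - 5)/(9*v^2 + 5*v - 2)^2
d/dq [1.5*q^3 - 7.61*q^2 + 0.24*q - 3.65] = 4.5*q^2 - 15.22*q + 0.24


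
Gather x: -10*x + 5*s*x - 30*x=x*(5*s - 40)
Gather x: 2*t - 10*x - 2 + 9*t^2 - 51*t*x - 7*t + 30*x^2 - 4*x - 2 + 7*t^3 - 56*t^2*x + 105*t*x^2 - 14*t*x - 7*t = 7*t^3 + 9*t^2 - 12*t + x^2*(105*t + 30) + x*(-56*t^2 - 65*t - 14) - 4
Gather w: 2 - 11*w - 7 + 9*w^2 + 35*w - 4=9*w^2 + 24*w - 9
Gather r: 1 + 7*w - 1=7*w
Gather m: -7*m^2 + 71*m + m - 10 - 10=-7*m^2 + 72*m - 20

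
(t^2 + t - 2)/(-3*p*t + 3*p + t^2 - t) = (-t - 2)/(3*p - t)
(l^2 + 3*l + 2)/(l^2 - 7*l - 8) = (l + 2)/(l - 8)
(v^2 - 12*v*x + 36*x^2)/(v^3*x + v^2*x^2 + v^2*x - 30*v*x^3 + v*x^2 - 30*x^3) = (v^2 - 12*v*x + 36*x^2)/(x*(v^3 + v^2*x + v^2 - 30*v*x^2 + v*x - 30*x^2))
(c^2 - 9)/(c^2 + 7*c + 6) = (c^2 - 9)/(c^2 + 7*c + 6)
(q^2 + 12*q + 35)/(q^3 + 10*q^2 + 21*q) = (q + 5)/(q*(q + 3))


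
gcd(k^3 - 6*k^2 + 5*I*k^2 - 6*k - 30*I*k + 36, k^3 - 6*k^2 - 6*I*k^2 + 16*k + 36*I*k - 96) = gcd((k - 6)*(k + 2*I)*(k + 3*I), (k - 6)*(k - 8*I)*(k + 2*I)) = k^2 + k*(-6 + 2*I) - 12*I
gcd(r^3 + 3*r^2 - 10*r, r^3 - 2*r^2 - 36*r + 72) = r - 2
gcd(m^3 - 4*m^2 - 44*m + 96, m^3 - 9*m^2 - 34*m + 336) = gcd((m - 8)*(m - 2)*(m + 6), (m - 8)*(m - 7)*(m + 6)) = m^2 - 2*m - 48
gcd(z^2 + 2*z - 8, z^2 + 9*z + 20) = z + 4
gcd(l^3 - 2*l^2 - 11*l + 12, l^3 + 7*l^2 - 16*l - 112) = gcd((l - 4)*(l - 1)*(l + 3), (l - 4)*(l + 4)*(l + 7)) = l - 4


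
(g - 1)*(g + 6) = g^2 + 5*g - 6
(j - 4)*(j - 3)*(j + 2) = j^3 - 5*j^2 - 2*j + 24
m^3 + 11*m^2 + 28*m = m*(m + 4)*(m + 7)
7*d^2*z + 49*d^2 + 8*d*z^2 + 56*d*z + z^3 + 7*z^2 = (d + z)*(7*d + z)*(z + 7)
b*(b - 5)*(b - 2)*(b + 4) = b^4 - 3*b^3 - 18*b^2 + 40*b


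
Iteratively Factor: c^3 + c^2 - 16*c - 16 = (c - 4)*(c^2 + 5*c + 4) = (c - 4)*(c + 1)*(c + 4)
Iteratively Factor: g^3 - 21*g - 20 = (g + 4)*(g^2 - 4*g - 5) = (g - 5)*(g + 4)*(g + 1)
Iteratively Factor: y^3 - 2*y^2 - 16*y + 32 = (y - 4)*(y^2 + 2*y - 8) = (y - 4)*(y - 2)*(y + 4)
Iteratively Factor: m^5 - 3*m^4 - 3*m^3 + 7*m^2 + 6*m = (m + 1)*(m^4 - 4*m^3 + m^2 + 6*m) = (m - 3)*(m + 1)*(m^3 - m^2 - 2*m) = (m - 3)*(m - 2)*(m + 1)*(m^2 + m) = (m - 3)*(m - 2)*(m + 1)^2*(m)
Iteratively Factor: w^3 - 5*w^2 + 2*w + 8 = (w - 4)*(w^2 - w - 2) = (w - 4)*(w + 1)*(w - 2)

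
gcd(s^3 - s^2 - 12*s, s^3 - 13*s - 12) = s^2 - s - 12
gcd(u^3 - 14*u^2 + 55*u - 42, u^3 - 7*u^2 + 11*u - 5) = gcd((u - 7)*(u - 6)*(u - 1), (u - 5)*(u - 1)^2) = u - 1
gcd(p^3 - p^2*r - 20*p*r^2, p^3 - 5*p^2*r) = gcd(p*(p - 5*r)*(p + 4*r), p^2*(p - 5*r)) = p^2 - 5*p*r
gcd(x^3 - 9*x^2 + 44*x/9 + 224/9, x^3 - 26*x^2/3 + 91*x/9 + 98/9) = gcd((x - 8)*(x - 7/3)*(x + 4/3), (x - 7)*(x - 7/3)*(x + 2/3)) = x - 7/3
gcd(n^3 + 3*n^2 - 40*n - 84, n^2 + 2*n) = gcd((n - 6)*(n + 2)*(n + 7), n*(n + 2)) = n + 2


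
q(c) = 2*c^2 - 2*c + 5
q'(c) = 4*c - 2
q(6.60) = 78.92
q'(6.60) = 24.40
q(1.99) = 8.94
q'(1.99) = 5.96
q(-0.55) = 6.70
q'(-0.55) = -4.20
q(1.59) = 6.88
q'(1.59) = 4.36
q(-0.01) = 5.02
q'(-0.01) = -2.04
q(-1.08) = 9.49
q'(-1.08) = -6.32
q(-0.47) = 6.38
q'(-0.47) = -3.88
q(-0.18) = 5.42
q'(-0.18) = -2.72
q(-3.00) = 29.00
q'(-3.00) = -14.00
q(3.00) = 17.00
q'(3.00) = 10.00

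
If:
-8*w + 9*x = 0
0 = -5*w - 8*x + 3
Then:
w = 27/109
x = 24/109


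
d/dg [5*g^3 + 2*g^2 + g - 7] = 15*g^2 + 4*g + 1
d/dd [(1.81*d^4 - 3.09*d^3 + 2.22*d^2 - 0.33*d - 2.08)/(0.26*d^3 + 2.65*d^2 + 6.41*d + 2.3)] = (0.4706*d^6 + 9.593*d^5 + 26.0406*d^4 - 22.7902*d^3 - 4.5939*d^2 + 21.236*d + 12.5738)/(0.0676*d^6 + 1.378*d^5 + 10.3557*d^4 + 35.169*d^3 + 53.2781*d^2 + 29.486*d + 5.29)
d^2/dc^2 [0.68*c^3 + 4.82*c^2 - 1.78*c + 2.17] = 4.08*c + 9.64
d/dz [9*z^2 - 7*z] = 18*z - 7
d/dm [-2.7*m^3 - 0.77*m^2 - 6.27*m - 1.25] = -8.1*m^2 - 1.54*m - 6.27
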